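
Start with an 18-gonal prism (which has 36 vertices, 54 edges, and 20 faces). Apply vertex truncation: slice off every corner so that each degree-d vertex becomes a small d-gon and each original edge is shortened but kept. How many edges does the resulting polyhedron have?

162

Truncation replaces each original edge-end by a new vertex, so V′ = 2E = 108.
Each original edge survives, and each old vertex of degree d contributes d new edges; summing degrees gives Σd = 2E, so E′ = E + 2E = 3E = 162.
Each original face survives and each original vertex becomes one new face: F′ = F + V = 56.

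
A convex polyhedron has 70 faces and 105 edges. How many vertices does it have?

Here V − E + F = 2.
V = 2 + E − F = 2 + 105 − 70 = 37.

37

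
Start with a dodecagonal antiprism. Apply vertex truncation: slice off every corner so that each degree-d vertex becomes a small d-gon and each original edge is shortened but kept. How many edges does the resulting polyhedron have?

144

The base solid has V = 24, E = 48, F = 26.
Truncation replaces each original edge-end by a new vertex, so V′ = 2E = 96.
Each original edge survives, and each old vertex of degree d contributes d new edges; summing degrees gives Σd = 2E, so E′ = E + 2E = 3E = 144.
Each original face survives and each original vertex becomes one new face: F′ = F + V = 50.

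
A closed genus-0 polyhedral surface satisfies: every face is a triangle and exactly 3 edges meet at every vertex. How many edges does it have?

Each face has 3 edges and each edge borders two faces, so 2E = 3F.
Each vertex has degree 3, so 3V = 2E and hence V = 3F/3.
Euler: V − E + F = 2 ⇒ (3F/3) − (3F/2) + F = 2.
Multiply by 6: (6 − 9 + 6)F = 12, i.e. 3F = 12.
So F = 4, E = 3·4/2 = 6, V = 3·4/3 = 4.

6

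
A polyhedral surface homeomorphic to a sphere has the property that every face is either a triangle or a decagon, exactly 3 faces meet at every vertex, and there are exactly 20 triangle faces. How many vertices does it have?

60

Let x be the number of decagons; then F = 20 + x.
Edge–face incidences: 2E = 3·20 + 10·x = 60 + 10x.
Every vertex has degree 3, so 3V = 2E.
Euler: V − E + F = 2 ⇒ (2E)/3 − E + (20 + x) = 2.
Multiply by 6: 2·(2E) − 3·(2E) + 6·(20 + x) = 12, i.e. 120 + 6x − (60 + 10x) = 12.
Collecting terms: −4x + 60 = 12, so −4x = −48, so x = 12.
Then 2E = 60 + 10·12 = 180, so E = 90, V = 2E/3 = 60, F = 20 + 12 = 32.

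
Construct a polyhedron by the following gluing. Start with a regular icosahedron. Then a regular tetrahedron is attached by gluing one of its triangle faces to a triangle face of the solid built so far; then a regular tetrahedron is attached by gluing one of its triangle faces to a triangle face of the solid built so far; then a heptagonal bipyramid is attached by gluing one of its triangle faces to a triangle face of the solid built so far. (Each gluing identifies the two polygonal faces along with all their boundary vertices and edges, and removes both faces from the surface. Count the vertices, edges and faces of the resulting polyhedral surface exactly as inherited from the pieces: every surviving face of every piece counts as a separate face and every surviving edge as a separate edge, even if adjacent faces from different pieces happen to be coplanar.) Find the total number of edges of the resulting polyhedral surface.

54

A regular icosahedron: V=12, E=30, F=20.
Attach a regular tetrahedron (V=4, E=6, F=4) along a 3-gon: merge 3 vertices and 3 edges, delete both glued faces → V=13, E=33, F=22.
Attach a regular tetrahedron (V=4, E=6, F=4) along a 3-gon: merge 3 vertices and 3 edges, delete both glued faces → V=14, E=36, F=24.
Attach a heptagonal bipyramid (V=9, E=21, F=14) along a 3-gon: merge 3 vertices and 3 edges, delete both glued faces → V=20, E=54, F=36.
Check: V − E + F = 20 − 54 + 36 = 2.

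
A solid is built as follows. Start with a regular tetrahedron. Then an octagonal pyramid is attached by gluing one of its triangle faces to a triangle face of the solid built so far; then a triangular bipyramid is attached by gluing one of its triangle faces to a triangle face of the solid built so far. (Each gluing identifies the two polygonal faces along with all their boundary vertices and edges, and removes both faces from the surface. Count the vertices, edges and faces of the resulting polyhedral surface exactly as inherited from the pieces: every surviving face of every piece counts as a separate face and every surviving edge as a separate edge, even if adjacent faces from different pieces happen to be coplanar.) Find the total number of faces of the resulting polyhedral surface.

15

A regular tetrahedron: V=4, E=6, F=4.
Attach an octagonal pyramid (V=9, E=16, F=9) along a 3-gon: merge 3 vertices and 3 edges, delete both glued faces → V=10, E=19, F=11.
Attach a triangular bipyramid (V=5, E=9, F=6) along a 3-gon: merge 3 vertices and 3 edges, delete both glued faces → V=12, E=25, F=15.
Check: V − E + F = 12 − 25 + 15 = 2.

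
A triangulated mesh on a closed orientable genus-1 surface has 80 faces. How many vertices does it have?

40

χ = 2 − 2·1 = 0, and every face is a triangle so 3F = 2E.
E = 3·80/2 = 120. Then V = 0 + E − F = 0 + 120 − 80 = 40.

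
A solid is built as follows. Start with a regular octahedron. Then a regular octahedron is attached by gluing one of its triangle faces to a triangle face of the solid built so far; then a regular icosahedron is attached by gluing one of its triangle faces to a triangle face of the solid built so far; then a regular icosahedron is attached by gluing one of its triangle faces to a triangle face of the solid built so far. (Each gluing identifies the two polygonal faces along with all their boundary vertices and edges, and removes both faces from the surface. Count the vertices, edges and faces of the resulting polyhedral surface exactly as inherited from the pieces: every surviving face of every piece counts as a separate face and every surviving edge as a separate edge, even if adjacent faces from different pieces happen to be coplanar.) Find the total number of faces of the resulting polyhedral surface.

A regular octahedron: V=6, E=12, F=8.
Attach a regular octahedron (V=6, E=12, F=8) along a 3-gon: merge 3 vertices and 3 edges, delete both glued faces → V=9, E=21, F=14.
Attach a regular icosahedron (V=12, E=30, F=20) along a 3-gon: merge 3 vertices and 3 edges, delete both glued faces → V=18, E=48, F=32.
Attach a regular icosahedron (V=12, E=30, F=20) along a 3-gon: merge 3 vertices and 3 edges, delete both glued faces → V=27, E=75, F=50.
Check: V − E + F = 27 − 75 + 50 = 2.

50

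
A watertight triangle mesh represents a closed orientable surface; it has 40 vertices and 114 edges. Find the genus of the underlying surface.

0

Every face is a triangle and each edge borders two faces, so 3F = 2·114, giving F = 76.
χ = V − E + F = 40 − 114 + 76 = 2.
For a closed orientable surface χ = 2 − 2g, so g = (2 − (2))/2 = 0.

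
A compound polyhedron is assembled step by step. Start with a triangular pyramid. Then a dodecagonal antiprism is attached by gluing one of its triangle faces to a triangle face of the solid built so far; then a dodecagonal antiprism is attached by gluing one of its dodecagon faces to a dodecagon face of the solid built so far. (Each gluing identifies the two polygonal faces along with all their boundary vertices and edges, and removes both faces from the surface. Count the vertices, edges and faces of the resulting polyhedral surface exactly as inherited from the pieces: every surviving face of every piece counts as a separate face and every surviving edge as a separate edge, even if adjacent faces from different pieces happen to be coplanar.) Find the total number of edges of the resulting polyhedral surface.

A triangular pyramid: V=4, E=6, F=4.
Attach a dodecagonal antiprism (V=24, E=48, F=26) along a 3-gon: merge 3 vertices and 3 edges, delete both glued faces → V=25, E=51, F=28.
Attach a dodecagonal antiprism (V=24, E=48, F=26) along a 12-gon: merge 12 vertices and 12 edges, delete both glued faces → V=37, E=87, F=52.
Check: V − E + F = 37 − 87 + 52 = 2.

87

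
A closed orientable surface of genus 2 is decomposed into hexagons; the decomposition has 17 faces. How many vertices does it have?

χ = 2 − 2·2 = -2, and every face is a hexagon so 6F = 2E.
E = 6·17/2 = 51. Then V = -2 + E − F = -2 + 51 − 17 = 32.

32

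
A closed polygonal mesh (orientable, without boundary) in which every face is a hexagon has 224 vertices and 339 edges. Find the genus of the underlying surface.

2

Every face is a hexagon and each edge borders two faces, so 6F = 2·339, giving F = 113.
χ = V − E + F = 224 − 339 + 113 = -2.
For a closed orientable surface χ = 2 − 2g, so g = (2 − (-2))/2 = 2.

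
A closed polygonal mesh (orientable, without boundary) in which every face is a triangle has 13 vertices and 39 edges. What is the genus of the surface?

1

Every face is a triangle and each edge borders two faces, so 3F = 2·39, giving F = 26.
χ = V − E + F = 13 − 39 + 26 = 0.
For a closed orientable surface χ = 2 − 2g, so g = (2 − (0))/2 = 1.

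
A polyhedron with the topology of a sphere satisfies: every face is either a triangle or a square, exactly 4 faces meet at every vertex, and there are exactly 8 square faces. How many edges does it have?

28

Let x be the number of triangles; then F = 8 + x.
Edge–face incidences: 2E = 4·8 + 3·x = 32 + 3x.
Every vertex has degree 4, so 4V = 2E.
Euler: V − E + F = 2 ⇒ (2E)/4 − E + (8 + x) = 2.
Multiply by 8: 2·(2E) − 4·(2E) + 8·(8 + x) = 16, i.e. 64 + 8x − 2·(32 + 3x) = 16.
Collecting terms: 2x = 16, so x = 8.
Then 2E = 32 + 3·8 = 56, so E = 28, V = 2E/4 = 14, F = 8 + 8 = 16.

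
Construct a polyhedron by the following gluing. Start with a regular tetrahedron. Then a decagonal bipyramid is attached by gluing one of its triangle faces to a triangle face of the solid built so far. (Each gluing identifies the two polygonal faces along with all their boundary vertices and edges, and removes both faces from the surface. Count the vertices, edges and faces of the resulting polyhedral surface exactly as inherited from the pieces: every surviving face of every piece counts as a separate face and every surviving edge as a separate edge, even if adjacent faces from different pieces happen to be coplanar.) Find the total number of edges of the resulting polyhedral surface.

A regular tetrahedron: V=4, E=6, F=4.
Attach a decagonal bipyramid (V=12, E=30, F=20) along a 3-gon: merge 3 vertices and 3 edges, delete both glued faces → V=13, E=33, F=22.
Check: V − E + F = 13 − 33 + 22 = 2.

33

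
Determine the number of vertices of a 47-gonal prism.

94

A prism on an n-gon has two n-gon bases and n rectangular sides: V = 2·47 = 94, E = 3·47 = 141, F = 47 + 2 = 49.
Check: V − E + F = 94 − 141 + 49 = 2.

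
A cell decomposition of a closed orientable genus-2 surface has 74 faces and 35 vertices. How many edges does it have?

For a closed orientable surface of genus 2, χ = 2 − 2·2 = -2.
E = V + F − (-2) = 35 + 74 − (-2) = 111.

111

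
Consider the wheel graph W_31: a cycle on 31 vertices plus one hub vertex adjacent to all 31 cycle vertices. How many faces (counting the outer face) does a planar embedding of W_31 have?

32

W_31 has V = 31 + 1 = 32 vertices and E = 2·31 = 62 edges.
By Euler's formula F = 2 − V + E = 2 − 32 + 62 = 32.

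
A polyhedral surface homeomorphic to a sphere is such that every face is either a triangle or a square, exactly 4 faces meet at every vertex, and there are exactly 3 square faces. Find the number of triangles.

8

Let x be the number of triangles; then F = 3 + x.
Edge–face incidences: 2E = 4·3 + 3·x = 12 + 3x.
Every vertex has degree 4, so 4V = 2E.
Euler: V − E + F = 2 ⇒ (2E)/4 − E + (3 + x) = 2.
Multiply by 8: 2·(2E) − 4·(2E) + 8·(3 + x) = 16, i.e. 24 + 8x − 2·(12 + 3x) = 16.
Collecting terms: 2x = 16, so x = 8.
Then 2E = 12 + 3·8 = 36, so E = 18, V = 2E/4 = 9, F = 3 + 8 = 11.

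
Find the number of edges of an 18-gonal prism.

54

A prism on an n-gon has two n-gon bases and n rectangular sides: V = 2·18 = 36, E = 3·18 = 54, F = 18 + 2 = 20.
Check: V − E + F = 36 − 54 + 20 = 2.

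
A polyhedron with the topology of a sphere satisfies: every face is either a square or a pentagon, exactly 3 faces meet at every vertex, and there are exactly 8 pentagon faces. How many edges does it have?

Let x be the number of squares; then F = 8 + x.
Edge–face incidences: 2E = 5·8 + 4·x = 40 + 4x.
Every vertex has degree 3, so 3V = 2E.
Euler: V − E + F = 2 ⇒ (2E)/3 − E + (8 + x) = 2.
Multiply by 6: 2·(2E) − 3·(2E) + 6·(8 + x) = 12, i.e. 48 + 6x − (40 + 4x) = 12.
Collecting terms: 2x + 8 = 12, so 2x = 4, so x = 2.
Then 2E = 40 + 4·2 = 48, so E = 24, V = 2E/3 = 16, F = 8 + 2 = 10.

24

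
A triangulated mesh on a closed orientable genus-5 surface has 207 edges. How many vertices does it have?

61

χ = 2 − 2·5 = -8, and every face is a triangle so 3F = 2E.
F = 2E/3 = 138. Then V = -8 + E − F = -8 + 207 − 138 = 61.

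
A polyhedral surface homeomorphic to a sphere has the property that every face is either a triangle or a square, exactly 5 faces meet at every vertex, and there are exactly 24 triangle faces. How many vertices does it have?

Let x be the number of squares; then F = 24 + x.
Edge–face incidences: 2E = 3·24 + 4·x = 72 + 4x.
Every vertex has degree 5, so 5V = 2E.
Euler: V − E + F = 2 ⇒ (2E)/5 − E + (24 + x) = 2.
Multiply by 10: 2·(2E) − 5·(2E) + 10·(24 + x) = 20, i.e. 240 + 10x − 3·(72 + 4x) = 20.
Collecting terms: −2x + 24 = 20, so −2x = −4, so x = 2.
Then 2E = 72 + 4·2 = 80, so E = 40, V = 2E/5 = 16, F = 24 + 2 = 26.

16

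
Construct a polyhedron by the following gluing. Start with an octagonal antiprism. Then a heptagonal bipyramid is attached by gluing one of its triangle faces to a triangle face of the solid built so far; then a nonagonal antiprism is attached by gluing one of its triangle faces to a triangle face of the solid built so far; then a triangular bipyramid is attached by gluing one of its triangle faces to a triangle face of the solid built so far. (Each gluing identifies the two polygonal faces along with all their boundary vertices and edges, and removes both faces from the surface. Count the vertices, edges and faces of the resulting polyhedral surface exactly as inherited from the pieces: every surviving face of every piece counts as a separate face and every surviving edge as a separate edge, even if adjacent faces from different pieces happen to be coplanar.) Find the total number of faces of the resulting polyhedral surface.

An octagonal antiprism: V=16, E=32, F=18.
Attach a heptagonal bipyramid (V=9, E=21, F=14) along a 3-gon: merge 3 vertices and 3 edges, delete both glued faces → V=22, E=50, F=30.
Attach a nonagonal antiprism (V=18, E=36, F=20) along a 3-gon: merge 3 vertices and 3 edges, delete both glued faces → V=37, E=83, F=48.
Attach a triangular bipyramid (V=5, E=9, F=6) along a 3-gon: merge 3 vertices and 3 edges, delete both glued faces → V=39, E=89, F=52.
Check: V − E + F = 39 − 89 + 52 = 2.

52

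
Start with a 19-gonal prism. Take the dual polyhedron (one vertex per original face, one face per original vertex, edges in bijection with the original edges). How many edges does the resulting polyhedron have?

The base solid has V = 38, E = 57, F = 21.
The dual swaps V and F and preserves E: V′ = F = 21, E′ = E = 57, F′ = V = 38.

57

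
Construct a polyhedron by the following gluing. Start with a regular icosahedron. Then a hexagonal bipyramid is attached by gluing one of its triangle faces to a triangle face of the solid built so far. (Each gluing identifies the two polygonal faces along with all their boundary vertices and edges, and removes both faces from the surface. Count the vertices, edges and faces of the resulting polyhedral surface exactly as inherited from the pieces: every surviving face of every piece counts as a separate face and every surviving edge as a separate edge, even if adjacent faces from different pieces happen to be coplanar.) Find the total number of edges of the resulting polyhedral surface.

A regular icosahedron: V=12, E=30, F=20.
Attach a hexagonal bipyramid (V=8, E=18, F=12) along a 3-gon: merge 3 vertices and 3 edges, delete both glued faces → V=17, E=45, F=30.
Check: V − E + F = 17 − 45 + 30 = 2.

45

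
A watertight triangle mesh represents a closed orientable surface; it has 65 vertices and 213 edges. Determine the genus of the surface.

Every face is a triangle and each edge borders two faces, so 3F = 2·213, giving F = 142.
χ = V − E + F = 65 − 213 + 142 = -6.
For a closed orientable surface χ = 2 − 2g, so g = (2 − (-6))/2 = 4.

4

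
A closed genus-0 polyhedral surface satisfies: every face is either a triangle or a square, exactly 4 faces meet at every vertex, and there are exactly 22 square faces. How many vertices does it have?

Let x be the number of triangles; then F = 22 + x.
Edge–face incidences: 2E = 4·22 + 3·x = 88 + 3x.
Every vertex has degree 4, so 4V = 2E.
Euler: V − E + F = 2 ⇒ (2E)/4 − E + (22 + x) = 2.
Multiply by 8: 2·(2E) − 4·(2E) + 8·(22 + x) = 16, i.e. 176 + 8x − 2·(88 + 3x) = 16.
Collecting terms: 2x = 16, so x = 8.
Then 2E = 88 + 3·8 = 112, so E = 56, V = 2E/4 = 28, F = 22 + 8 = 30.

28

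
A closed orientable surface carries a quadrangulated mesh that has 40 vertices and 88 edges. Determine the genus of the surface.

Every face is a square and each edge borders two faces, so 4F = 2·88, giving F = 44.
χ = V − E + F = 40 − 88 + 44 = -4.
For a closed orientable surface χ = 2 − 2g, so g = (2 − (-4))/2 = 3.

3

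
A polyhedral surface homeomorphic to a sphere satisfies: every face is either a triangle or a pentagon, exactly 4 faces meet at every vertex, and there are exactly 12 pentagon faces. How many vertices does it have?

30

Let x be the number of triangles; then F = 12 + x.
Edge–face incidences: 2E = 5·12 + 3·x = 60 + 3x.
Every vertex has degree 4, so 4V = 2E.
Euler: V − E + F = 2 ⇒ (2E)/4 − E + (12 + x) = 2.
Multiply by 8: 2·(2E) − 4·(2E) + 8·(12 + x) = 16, i.e. 96 + 8x − 2·(60 + 3x) = 16.
Collecting terms: 2x − 24 = 16, so 2x = 40, so x = 20.
Then 2E = 60 + 3·20 = 120, so E = 60, V = 2E/4 = 30, F = 12 + 20 = 32.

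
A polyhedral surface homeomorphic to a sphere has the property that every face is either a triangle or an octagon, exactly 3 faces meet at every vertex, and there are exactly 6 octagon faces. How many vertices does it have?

24

Let x be the number of triangles; then F = 6 + x.
Edge–face incidences: 2E = 8·6 + 3·x = 48 + 3x.
Every vertex has degree 3, so 3V = 2E.
Euler: V − E + F = 2 ⇒ (2E)/3 − E + (6 + x) = 2.
Multiply by 6: 2·(2E) − 3·(2E) + 6·(6 + x) = 12, i.e. 36 + 6x − (48 + 3x) = 12.
Collecting terms: 3x − 12 = 12, so 3x = 24, so x = 8.
Then 2E = 48 + 3·8 = 72, so E = 36, V = 2E/3 = 24, F = 6 + 8 = 14.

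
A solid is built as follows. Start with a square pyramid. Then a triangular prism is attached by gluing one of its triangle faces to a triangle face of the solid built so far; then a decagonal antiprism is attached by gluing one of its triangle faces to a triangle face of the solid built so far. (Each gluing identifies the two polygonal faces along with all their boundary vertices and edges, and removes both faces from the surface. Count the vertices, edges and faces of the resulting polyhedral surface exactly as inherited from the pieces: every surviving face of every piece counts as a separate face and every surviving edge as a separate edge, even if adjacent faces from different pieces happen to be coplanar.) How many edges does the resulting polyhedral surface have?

A square pyramid: V=5, E=8, F=5.
Attach a triangular prism (V=6, E=9, F=5) along a 3-gon: merge 3 vertices and 3 edges, delete both glued faces → V=8, E=14, F=8.
Attach a decagonal antiprism (V=20, E=40, F=22) along a 3-gon: merge 3 vertices and 3 edges, delete both glued faces → V=25, E=51, F=28.
Check: V − E + F = 25 − 51 + 28 = 2.

51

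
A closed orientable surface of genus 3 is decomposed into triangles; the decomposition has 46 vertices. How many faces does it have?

χ = 2 − 2·3 = -4, and every face is a triangle so 3F = 2E.
V − E + F = -4 with E = 3F/2 gives 46 − (3/2 − 1)·F = -4, so F = 100 and E = 150.

100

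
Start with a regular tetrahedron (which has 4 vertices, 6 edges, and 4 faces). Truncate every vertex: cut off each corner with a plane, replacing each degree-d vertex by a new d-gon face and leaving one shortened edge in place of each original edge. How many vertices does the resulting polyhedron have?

12

Truncation replaces each original edge-end by a new vertex, so V′ = 2E = 12.
Each original edge survives, and each old vertex of degree d contributes d new edges; summing degrees gives Σd = 2E, so E′ = E + 2E = 3E = 18.
Each original face survives and each original vertex becomes one new face: F′ = F + V = 8.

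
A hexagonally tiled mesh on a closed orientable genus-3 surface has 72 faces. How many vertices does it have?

140

χ = 2 − 2·3 = -4, and every face is a hexagon so 6F = 2E.
E = 6·72/2 = 216. Then V = -4 + E − F = -4 + 216 − 72 = 140.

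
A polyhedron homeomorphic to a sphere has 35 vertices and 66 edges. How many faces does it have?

Here V − E + F = 2.
F = 2 − V + E = 2 − 35 + 66 = 33.

33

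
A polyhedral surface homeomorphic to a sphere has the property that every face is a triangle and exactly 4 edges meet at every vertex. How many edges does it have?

Each face has 3 edges and each edge borders two faces, so 2E = 3F.
Each vertex has degree 4, so 4V = 2E and hence V = 3F/4.
Euler: V − E + F = 2 ⇒ (3F/4) − (3F/2) + F = 2.
Multiply by 8: (6 − 12 + 8)F = 16, i.e. 2F = 16.
So F = 8, E = 3·8/2 = 12, V = 3·8/4 = 6.

12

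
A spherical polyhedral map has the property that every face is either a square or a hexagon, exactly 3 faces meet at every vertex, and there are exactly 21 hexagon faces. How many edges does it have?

Let x be the number of squares; then F = 21 + x.
Edge–face incidences: 2E = 6·21 + 4·x = 126 + 4x.
Every vertex has degree 3, so 3V = 2E.
Euler: V − E + F = 2 ⇒ (2E)/3 − E + (21 + x) = 2.
Multiply by 6: 2·(2E) − 3·(2E) + 6·(21 + x) = 12, i.e. 126 + 6x − (126 + 4x) = 12.
Collecting terms: 2x = 12, so x = 6.
Then 2E = 126 + 4·6 = 150, so E = 75, V = 2E/3 = 50, F = 21 + 6 = 27.

75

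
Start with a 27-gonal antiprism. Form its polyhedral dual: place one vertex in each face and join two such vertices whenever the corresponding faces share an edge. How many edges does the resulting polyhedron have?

108

The base solid has V = 54, E = 108, F = 56.
The dual swaps V and F and preserves E: V′ = F = 56, E′ = E = 108, F′ = V = 54.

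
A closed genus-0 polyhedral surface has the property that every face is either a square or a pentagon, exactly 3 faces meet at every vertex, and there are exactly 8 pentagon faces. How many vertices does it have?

Let x be the number of squares; then F = 8 + x.
Edge–face incidences: 2E = 5·8 + 4·x = 40 + 4x.
Every vertex has degree 3, so 3V = 2E.
Euler: V − E + F = 2 ⇒ (2E)/3 − E + (8 + x) = 2.
Multiply by 6: 2·(2E) − 3·(2E) + 6·(8 + x) = 12, i.e. 48 + 6x − (40 + 4x) = 12.
Collecting terms: 2x + 8 = 12, so 2x = 4, so x = 2.
Then 2E = 40 + 4·2 = 48, so E = 24, V = 2E/3 = 16, F = 8 + 2 = 10.

16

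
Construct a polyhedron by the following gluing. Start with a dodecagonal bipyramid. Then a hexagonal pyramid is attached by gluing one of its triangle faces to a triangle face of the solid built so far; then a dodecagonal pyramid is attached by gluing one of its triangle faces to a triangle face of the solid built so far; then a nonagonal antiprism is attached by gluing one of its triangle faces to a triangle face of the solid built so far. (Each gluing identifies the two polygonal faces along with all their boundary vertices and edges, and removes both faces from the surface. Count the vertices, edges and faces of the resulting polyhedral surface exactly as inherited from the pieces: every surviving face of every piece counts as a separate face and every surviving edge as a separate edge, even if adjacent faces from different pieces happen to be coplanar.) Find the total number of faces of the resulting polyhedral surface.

A dodecagonal bipyramid: V=14, E=36, F=24.
Attach a hexagonal pyramid (V=7, E=12, F=7) along a 3-gon: merge 3 vertices and 3 edges, delete both glued faces → V=18, E=45, F=29.
Attach a dodecagonal pyramid (V=13, E=24, F=13) along a 3-gon: merge 3 vertices and 3 edges, delete both glued faces → V=28, E=66, F=40.
Attach a nonagonal antiprism (V=18, E=36, F=20) along a 3-gon: merge 3 vertices and 3 edges, delete both glued faces → V=43, E=99, F=58.
Check: V − E + F = 43 − 99 + 58 = 2.

58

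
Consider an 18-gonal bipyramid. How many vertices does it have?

20

A bipyramid over an n-gon has 2n triangular faces and n + 2 vertices: V = 18 + 2 = 20, E = 3·18 = 54, F = 2·18 = 36.
Check: V − E + F = 20 − 54 + 36 = 2.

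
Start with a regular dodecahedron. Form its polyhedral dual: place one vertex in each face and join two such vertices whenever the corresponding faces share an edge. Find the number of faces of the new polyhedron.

20

The base solid has V = 20, E = 30, F = 12.
The dual swaps V and F and preserves E: V′ = F = 12, E′ = E = 30, F′ = V = 20.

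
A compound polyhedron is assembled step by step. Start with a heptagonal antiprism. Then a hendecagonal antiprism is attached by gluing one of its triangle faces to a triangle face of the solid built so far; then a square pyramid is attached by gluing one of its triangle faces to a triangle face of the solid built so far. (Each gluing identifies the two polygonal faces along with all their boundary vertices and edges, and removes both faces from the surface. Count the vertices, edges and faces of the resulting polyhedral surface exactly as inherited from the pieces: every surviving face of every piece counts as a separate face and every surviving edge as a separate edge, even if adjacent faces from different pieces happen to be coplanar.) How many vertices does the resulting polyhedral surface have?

A heptagonal antiprism: V=14, E=28, F=16.
Attach a hendecagonal antiprism (V=22, E=44, F=24) along a 3-gon: merge 3 vertices and 3 edges, delete both glued faces → V=33, E=69, F=38.
Attach a square pyramid (V=5, E=8, F=5) along a 3-gon: merge 3 vertices and 3 edges, delete both glued faces → V=35, E=74, F=41.
Check: V − E + F = 35 − 74 + 41 = 2.

35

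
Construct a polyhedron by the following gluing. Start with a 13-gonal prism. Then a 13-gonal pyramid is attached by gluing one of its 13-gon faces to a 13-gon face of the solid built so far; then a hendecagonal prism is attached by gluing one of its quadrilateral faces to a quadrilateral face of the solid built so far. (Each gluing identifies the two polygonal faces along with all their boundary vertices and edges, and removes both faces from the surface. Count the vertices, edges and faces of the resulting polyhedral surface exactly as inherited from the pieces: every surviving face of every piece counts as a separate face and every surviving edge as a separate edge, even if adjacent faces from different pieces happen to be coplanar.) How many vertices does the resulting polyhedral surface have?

45

A 13-gonal prism: V=26, E=39, F=15.
Attach a 13-gonal pyramid (V=14, E=26, F=14) along a 13-gon: merge 13 vertices and 13 edges, delete both glued faces → V=27, E=52, F=27.
Attach a hendecagonal prism (V=22, E=33, F=13) along a 4-gon: merge 4 vertices and 4 edges, delete both glued faces → V=45, E=81, F=38.
Check: V − E + F = 45 − 81 + 38 = 2.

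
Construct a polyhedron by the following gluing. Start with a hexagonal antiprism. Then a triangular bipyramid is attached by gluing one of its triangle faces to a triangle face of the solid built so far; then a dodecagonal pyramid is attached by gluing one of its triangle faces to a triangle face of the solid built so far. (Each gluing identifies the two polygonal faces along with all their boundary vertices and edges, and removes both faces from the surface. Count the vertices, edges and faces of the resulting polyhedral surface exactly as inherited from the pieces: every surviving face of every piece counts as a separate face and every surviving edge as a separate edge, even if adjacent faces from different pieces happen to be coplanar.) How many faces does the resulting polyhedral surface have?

29

A hexagonal antiprism: V=12, E=24, F=14.
Attach a triangular bipyramid (V=5, E=9, F=6) along a 3-gon: merge 3 vertices and 3 edges, delete both glued faces → V=14, E=30, F=18.
Attach a dodecagonal pyramid (V=13, E=24, F=13) along a 3-gon: merge 3 vertices and 3 edges, delete both glued faces → V=24, E=51, F=29.
Check: V − E + F = 24 − 51 + 29 = 2.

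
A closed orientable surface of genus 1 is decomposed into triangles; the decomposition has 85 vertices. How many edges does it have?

χ = 2 − 2·1 = 0, and every face is a triangle so 3F = 2E.
V − E + F = 0 with E = 3F/2 gives 85 − (3/2 − 1)·F = 0, so F = 170 and E = 255.

255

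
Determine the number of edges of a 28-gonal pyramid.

A pyramid on an n-gon base has one n-gon and n triangles: V = 28 + 1 = 29, E = 2·28 = 56, F = 28 + 1 = 29.

56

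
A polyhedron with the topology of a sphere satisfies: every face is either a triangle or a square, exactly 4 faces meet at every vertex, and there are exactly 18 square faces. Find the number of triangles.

8

Let x be the number of triangles; then F = 18 + x.
Edge–face incidences: 2E = 4·18 + 3·x = 72 + 3x.
Every vertex has degree 4, so 4V = 2E.
Euler: V − E + F = 2 ⇒ (2E)/4 − E + (18 + x) = 2.
Multiply by 8: 2·(2E) − 4·(2E) + 8·(18 + x) = 16, i.e. 144 + 8x − 2·(72 + 3x) = 16.
Collecting terms: 2x = 16, so x = 8.
Then 2E = 72 + 3·8 = 96, so E = 48, V = 2E/4 = 24, F = 18 + 8 = 26.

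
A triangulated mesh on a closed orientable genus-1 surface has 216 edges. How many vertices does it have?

χ = 2 − 2·1 = 0, and every face is a triangle so 3F = 2E.
F = 2E/3 = 144. Then V = 0 + E − F = 0 + 216 − 144 = 72.

72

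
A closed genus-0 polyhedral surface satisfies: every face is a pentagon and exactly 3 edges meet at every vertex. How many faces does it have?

12

Each face has 5 edges and each edge borders two faces, so 2E = 5F.
Each vertex has degree 3, so 3V = 2E and hence V = 5F/3.
Euler: V − E + F = 2 ⇒ (5F/3) − (5F/2) + F = 2.
Multiply by 6: (10 − 15 + 6)F = 12, i.e. 1F = 12.
So F = 12, E = 5·12/2 = 30, V = 5·12/3 = 20.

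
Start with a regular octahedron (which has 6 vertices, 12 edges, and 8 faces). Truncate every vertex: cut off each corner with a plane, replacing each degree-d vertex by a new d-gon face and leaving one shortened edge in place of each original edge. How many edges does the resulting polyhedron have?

36

Truncation replaces each original edge-end by a new vertex, so V′ = 2E = 24.
Each original edge survives, and each old vertex of degree d contributes d new edges; summing degrees gives Σd = 2E, so E′ = E + 2E = 3E = 36.
Each original face survives and each original vertex becomes one new face: F′ = F + V = 14.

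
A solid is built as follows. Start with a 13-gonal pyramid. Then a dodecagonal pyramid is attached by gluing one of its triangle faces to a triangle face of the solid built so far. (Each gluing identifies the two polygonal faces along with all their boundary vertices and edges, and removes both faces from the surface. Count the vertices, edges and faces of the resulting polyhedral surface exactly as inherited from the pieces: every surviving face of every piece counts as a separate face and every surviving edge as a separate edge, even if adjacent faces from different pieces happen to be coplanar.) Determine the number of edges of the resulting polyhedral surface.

A 13-gonal pyramid: V=14, E=26, F=14.
Attach a dodecagonal pyramid (V=13, E=24, F=13) along a 3-gon: merge 3 vertices and 3 edges, delete both glued faces → V=24, E=47, F=25.
Check: V − E + F = 24 − 47 + 25 = 2.

47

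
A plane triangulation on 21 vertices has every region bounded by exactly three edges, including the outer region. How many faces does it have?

In a plane triangulation 3F = 2E and V − E + F = 2, so F = 2V − 4 = 2·21 − 4 = 38.

38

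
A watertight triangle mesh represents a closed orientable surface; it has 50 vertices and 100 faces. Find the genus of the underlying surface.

1

Every face is a triangle, so 2E = 3·100 = 300, giving E = 150.
χ = V − E + F = 50 − 150 + 100 = 0.
For a closed orientable surface χ = 2 − 2g, so g = (2 − (0))/2 = 1.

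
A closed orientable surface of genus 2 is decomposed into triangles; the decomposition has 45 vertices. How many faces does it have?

χ = 2 − 2·2 = -2, and every face is a triangle so 3F = 2E.
V − E + F = -2 with E = 3F/2 gives 45 − (3/2 − 1)·F = -2, so F = 94 and E = 141.

94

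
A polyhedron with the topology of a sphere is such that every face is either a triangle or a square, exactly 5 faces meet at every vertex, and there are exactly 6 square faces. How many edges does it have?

60

Let x be the number of triangles; then F = 6 + x.
Edge–face incidences: 2E = 4·6 + 3·x = 24 + 3x.
Every vertex has degree 5, so 5V = 2E.
Euler: V − E + F = 2 ⇒ (2E)/5 − E + (6 + x) = 2.
Multiply by 10: 2·(2E) − 5·(2E) + 10·(6 + x) = 20, i.e. 60 + 10x − 3·(24 + 3x) = 20.
Collecting terms: x − 12 = 20, so x = 32.
Then 2E = 24 + 3·32 = 120, so E = 60, V = 2E/5 = 24, F = 6 + 32 = 38.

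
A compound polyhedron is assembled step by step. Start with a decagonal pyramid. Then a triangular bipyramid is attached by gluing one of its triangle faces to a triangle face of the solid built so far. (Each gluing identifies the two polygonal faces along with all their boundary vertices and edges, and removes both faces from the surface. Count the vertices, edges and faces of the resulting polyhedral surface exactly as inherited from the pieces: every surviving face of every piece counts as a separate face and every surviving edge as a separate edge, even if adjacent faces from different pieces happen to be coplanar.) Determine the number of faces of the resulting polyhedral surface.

15

A decagonal pyramid: V=11, E=20, F=11.
Attach a triangular bipyramid (V=5, E=9, F=6) along a 3-gon: merge 3 vertices and 3 edges, delete both glued faces → V=13, E=26, F=15.
Check: V − E + F = 13 − 26 + 15 = 2.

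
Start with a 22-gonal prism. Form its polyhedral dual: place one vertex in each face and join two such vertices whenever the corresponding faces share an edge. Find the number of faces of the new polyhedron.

44

The base solid has V = 44, E = 66, F = 24.
The dual swaps V and F and preserves E: V′ = F = 24, E′ = E = 66, F′ = V = 44.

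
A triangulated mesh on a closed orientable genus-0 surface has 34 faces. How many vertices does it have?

19

χ = 2 − 2·0 = 2, and every face is a triangle so 3F = 2E.
E = 3·34/2 = 51. Then V = 2 + E − F = 2 + 51 − 34 = 19.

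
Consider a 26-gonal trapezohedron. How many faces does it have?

52

The n-trapezohedron (dual of the n-antiprism) has V = 2·26 + 2 = 54, E = 4·26 = 104, F = 2·26 = 52.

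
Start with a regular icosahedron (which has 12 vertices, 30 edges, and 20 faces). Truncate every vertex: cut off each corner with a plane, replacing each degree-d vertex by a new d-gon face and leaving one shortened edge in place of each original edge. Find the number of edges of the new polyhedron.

90

Truncation replaces each original edge-end by a new vertex, so V′ = 2E = 60.
Each original edge survives, and each old vertex of degree d contributes d new edges; summing degrees gives Σd = 2E, so E′ = E + 2E = 3E = 90.
Each original face survives and each original vertex becomes one new face: F′ = F + V = 32.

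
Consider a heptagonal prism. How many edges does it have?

21

A prism on an n-gon has two n-gon bases and n rectangular sides: V = 2·7 = 14, E = 3·7 = 21, F = 7 + 2 = 9.
Check: V − E + F = 14 − 21 + 9 = 2.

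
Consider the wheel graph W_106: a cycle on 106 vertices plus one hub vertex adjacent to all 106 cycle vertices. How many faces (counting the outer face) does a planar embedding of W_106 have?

107

W_106 has V = 106 + 1 = 107 vertices and E = 2·106 = 212 edges.
By Euler's formula F = 2 − V + E = 2 − 107 + 212 = 107.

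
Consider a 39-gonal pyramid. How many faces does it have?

40

A pyramid on an n-gon base has one n-gon and n triangles: V = 39 + 1 = 40, E = 2·39 = 78, F = 39 + 1 = 40.
Check: V − E + F = 40 − 78 + 40 = 2.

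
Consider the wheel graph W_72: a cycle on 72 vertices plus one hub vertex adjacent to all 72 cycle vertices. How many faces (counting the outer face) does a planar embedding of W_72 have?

73

W_72 has V = 72 + 1 = 73 vertices and E = 2·72 = 144 edges.
By Euler's formula F = 2 − V + E = 2 − 73 + 144 = 73.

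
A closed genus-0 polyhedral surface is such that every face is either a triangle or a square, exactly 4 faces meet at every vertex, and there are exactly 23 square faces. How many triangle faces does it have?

Let x be the number of triangles; then F = 23 + x.
Edge–face incidences: 2E = 4·23 + 3·x = 92 + 3x.
Every vertex has degree 4, so 4V = 2E.
Euler: V − E + F = 2 ⇒ (2E)/4 − E + (23 + x) = 2.
Multiply by 8: 2·(2E) − 4·(2E) + 8·(23 + x) = 16, i.e. 184 + 8x − 2·(92 + 3x) = 16.
Collecting terms: 2x = 16, so x = 8.
Then 2E = 92 + 3·8 = 116, so E = 58, V = 2E/4 = 29, F = 23 + 8 = 31.

8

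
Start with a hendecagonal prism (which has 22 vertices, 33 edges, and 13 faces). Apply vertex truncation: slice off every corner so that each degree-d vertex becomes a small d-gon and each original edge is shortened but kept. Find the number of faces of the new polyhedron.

35

Truncation replaces each original edge-end by a new vertex, so V′ = 2E = 66.
Each original edge survives, and each old vertex of degree d contributes d new edges; summing degrees gives Σd = 2E, so E′ = E + 2E = 3E = 99.
Each original face survives and each original vertex becomes one new face: F′ = F + V = 35.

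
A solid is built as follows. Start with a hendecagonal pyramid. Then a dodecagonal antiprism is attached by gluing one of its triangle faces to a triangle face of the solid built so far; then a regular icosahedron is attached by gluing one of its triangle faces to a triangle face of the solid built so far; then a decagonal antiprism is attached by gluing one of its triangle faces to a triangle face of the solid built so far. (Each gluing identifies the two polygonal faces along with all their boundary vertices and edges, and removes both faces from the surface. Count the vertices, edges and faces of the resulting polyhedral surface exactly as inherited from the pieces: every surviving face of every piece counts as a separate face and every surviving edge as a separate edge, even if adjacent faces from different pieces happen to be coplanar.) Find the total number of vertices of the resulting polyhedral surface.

A hendecagonal pyramid: V=12, E=22, F=12.
Attach a dodecagonal antiprism (V=24, E=48, F=26) along a 3-gon: merge 3 vertices and 3 edges, delete both glued faces → V=33, E=67, F=36.
Attach a regular icosahedron (V=12, E=30, F=20) along a 3-gon: merge 3 vertices and 3 edges, delete both glued faces → V=42, E=94, F=54.
Attach a decagonal antiprism (V=20, E=40, F=22) along a 3-gon: merge 3 vertices and 3 edges, delete both glued faces → V=59, E=131, F=74.
Check: V − E + F = 59 − 131 + 74 = 2.

59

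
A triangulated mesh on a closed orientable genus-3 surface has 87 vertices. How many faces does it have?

χ = 2 − 2·3 = -4, and every face is a triangle so 3F = 2E.
V − E + F = -4 with E = 3F/2 gives 87 − (3/2 − 1)·F = -4, so F = 182 and E = 273.

182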